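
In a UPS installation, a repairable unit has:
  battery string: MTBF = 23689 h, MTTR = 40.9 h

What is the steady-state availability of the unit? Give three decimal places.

0.998

A(battery string) = MTBF/(MTBF+MTTR) = 23689/(23689+40.9) = 0.998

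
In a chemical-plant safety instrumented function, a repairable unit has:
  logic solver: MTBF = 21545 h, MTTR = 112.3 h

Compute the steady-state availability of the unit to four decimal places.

0.9948

A(logic solver) = MTBF/(MTBF+MTTR) = 21545/(21545+112.3) = 0.9948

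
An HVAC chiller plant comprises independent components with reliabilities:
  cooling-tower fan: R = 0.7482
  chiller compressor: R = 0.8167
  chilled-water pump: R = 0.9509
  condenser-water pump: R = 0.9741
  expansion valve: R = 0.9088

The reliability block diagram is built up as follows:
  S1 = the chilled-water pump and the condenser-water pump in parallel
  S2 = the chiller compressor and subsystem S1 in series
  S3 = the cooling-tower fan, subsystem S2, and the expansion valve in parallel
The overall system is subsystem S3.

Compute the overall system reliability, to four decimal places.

Parallel (chilled-water pump and condenser-water pump): 1 − (1 − 0.950900)(1 − 0.974100) = 0.998728
Series (chiller compressor and [0.998728]): 0.816700 × 0.998728 = 0.815661
Parallel (cooling-tower fan, [0.815661], and expansion valve): 1 − (1 − 0.748200)(1 − 0.815661)(1 − 0.908800) = 0.9958

0.9958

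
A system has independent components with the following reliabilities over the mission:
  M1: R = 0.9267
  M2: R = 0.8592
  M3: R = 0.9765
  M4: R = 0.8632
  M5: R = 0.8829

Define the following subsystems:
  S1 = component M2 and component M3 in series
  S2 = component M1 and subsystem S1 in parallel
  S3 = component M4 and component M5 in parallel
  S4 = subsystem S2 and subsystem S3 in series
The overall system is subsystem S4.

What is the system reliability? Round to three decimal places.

Series (M2 and M3): 0.85920 × 0.97650 = 0.83901
Parallel (M1 and [0.83901]): 1 − (1 − 0.92670)(1 − 0.83901) = 0.98820
Parallel (M4 and M5): 1 − (1 − 0.86320)(1 − 0.88290) = 0.98398
Series ([0.98820] and [0.98398]): 0.98820 × 0.98398 = 0.972

0.972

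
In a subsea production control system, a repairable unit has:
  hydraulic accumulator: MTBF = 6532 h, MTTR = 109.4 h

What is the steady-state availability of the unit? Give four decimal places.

A(hydraulic accumulator) = MTBF/(MTBF+MTTR) = 6532/(6532+109.4) = 0.9835

0.9835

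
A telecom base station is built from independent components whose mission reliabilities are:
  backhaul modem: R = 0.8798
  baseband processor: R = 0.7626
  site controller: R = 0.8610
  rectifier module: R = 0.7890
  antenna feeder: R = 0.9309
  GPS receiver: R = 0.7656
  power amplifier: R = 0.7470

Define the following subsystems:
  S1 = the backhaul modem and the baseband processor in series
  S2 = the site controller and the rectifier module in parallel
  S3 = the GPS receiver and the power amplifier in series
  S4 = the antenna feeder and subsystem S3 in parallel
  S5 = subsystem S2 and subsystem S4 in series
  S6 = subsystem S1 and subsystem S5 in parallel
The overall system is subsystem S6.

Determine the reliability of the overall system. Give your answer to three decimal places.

0.981

Series (backhaul modem and baseband processor): 0.87980 × 0.76260 = 0.67094
Parallel (site controller and rectifier module): 1 − (1 − 0.86100)(1 − 0.78900) = 0.97067
Series (GPS receiver and power amplifier): 0.76560 × 0.74700 = 0.57190
Parallel (antenna feeder and [0.57190]): 1 − (1 − 0.93090)(1 − 0.57190) = 0.97042
Series ([0.97067] and [0.97042]): 0.97067 × 0.97042 = 0.94196
Parallel ([0.67094] and [0.94196]): 1 − (1 − 0.67094)(1 − 0.94196) = 0.981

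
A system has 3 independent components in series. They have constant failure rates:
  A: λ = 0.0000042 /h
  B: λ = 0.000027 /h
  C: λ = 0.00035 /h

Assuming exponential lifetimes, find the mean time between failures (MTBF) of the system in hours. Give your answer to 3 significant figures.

2620

Series of exponential components: λ_sys = Σ λ_i
λ_sys = 0.0000042 + 0.000027 + 0.00035 = 3.8120e-04 /h
MTBF = 1 / λ_sys = 2620 h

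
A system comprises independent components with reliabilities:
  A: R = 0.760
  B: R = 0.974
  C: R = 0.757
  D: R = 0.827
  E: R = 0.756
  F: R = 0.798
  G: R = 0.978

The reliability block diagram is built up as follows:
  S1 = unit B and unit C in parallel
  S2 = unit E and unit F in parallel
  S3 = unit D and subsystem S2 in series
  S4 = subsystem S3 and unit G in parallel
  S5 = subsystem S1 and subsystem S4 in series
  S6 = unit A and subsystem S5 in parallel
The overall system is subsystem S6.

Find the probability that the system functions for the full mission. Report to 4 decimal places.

0.9974

Parallel (B and C): 1 − (1 − 0.974000)(1 − 0.757000) = 0.993682
Parallel (E and F): 1 − (1 − 0.756000)(1 − 0.798000) = 0.950712
Series (D and [0.950712]): 0.827000 × 0.950712 = 0.786239
Parallel ([0.786239] and G): 1 − (1 − 0.786239)(1 − 0.978000) = 0.995297
Series ([0.993682] and [0.995297]): 0.993682 × 0.995297 = 0.989009
Parallel (A and [0.989009]): 1 − (1 − 0.760000)(1 − 0.989009) = 0.9974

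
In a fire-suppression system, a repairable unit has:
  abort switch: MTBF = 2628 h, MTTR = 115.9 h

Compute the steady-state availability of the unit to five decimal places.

A(abort switch) = MTBF/(MTBF+MTTR) = 2628/(2628+115.9) = 0.95776

0.95776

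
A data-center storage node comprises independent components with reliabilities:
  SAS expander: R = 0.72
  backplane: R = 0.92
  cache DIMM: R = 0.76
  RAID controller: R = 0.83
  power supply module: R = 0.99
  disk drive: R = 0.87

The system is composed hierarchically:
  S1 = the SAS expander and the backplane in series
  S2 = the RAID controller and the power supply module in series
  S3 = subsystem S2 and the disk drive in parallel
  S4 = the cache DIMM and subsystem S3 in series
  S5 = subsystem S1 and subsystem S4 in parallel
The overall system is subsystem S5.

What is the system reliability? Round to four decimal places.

Series (SAS expander and backplane): 0.720000 × 0.920000 = 0.662400
Series (RAID controller and power supply module): 0.830000 × 0.990000 = 0.821700
Parallel ([0.821700] and disk drive): 1 − (1 − 0.821700)(1 − 0.870000) = 0.976821
Series (cache DIMM and [0.976821]): 0.760000 × 0.976821 = 0.742384
Parallel ([0.662400] and [0.742384]): 1 − (1 − 0.662400)(1 − 0.742384) = 0.9130

0.9130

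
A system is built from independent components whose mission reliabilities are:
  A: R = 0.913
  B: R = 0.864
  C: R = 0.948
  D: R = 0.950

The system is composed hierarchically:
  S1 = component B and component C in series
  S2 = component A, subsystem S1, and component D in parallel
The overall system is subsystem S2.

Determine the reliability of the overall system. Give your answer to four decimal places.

Series (B and C): 0.864000 × 0.948000 = 0.819072
Parallel (A, [0.819072], and D): 1 − (1 − 0.913000)(1 − 0.819072)(1 − 0.950000) = 0.9992

0.9992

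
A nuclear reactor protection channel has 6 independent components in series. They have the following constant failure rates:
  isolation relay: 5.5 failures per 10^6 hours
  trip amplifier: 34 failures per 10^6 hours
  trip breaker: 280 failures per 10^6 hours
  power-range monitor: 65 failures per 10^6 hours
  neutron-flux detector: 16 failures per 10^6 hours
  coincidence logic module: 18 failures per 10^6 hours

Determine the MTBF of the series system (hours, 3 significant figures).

2390

Series of exponential components: λ_sys = Σ λ_i
λ_sys = 0.0000055 + 0.000034 + 0.00028 + 0.000065 + 0.000016 + 0.000018 = 4.1850e-04 /h
MTBF = 1 / λ_sys = 2390 h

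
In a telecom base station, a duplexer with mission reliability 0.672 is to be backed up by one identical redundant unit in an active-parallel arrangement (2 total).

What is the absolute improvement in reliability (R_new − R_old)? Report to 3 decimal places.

0.220

R_before = 0.672
R_after = 1 − (1 − 0.672)^2 = 0.892
ΔR = 0.892 − 0.672 = 0.220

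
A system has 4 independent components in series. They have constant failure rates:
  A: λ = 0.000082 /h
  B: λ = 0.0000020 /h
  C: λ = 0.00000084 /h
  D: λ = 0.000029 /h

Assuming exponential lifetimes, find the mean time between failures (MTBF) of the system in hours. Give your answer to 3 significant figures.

Series of exponential components: λ_sys = Σ λ_i
λ_sys = 0.000082 + 0.0000020 + 0.00000084 + 0.000029 = 1.1384e-04 /h
MTBF = 1 / λ_sys = 8780 h

8780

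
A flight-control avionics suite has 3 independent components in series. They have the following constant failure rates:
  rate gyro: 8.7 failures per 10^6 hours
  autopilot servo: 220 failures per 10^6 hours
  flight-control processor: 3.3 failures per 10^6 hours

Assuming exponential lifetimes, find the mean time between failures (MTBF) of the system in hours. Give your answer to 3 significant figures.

4310

Series of exponential components: λ_sys = Σ λ_i
λ_sys = 0.0000087 + 0.00022 + 0.0000033 = 2.3200e-04 /h
MTBF = 1 / λ_sys = 4310 h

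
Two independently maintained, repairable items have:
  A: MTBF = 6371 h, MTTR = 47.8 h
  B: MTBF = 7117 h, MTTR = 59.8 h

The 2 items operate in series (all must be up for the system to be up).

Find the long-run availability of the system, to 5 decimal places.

A(A) = MTBF/(MTBF+MTTR) = 6371/(6371+47.8) = 0.992553
A(B) = MTBF/(MTBF+MTTR) = 7117/(7117+59.8) = 0.991668
Series availability: 0.992553 × 0.991668 = 0.98428

0.98428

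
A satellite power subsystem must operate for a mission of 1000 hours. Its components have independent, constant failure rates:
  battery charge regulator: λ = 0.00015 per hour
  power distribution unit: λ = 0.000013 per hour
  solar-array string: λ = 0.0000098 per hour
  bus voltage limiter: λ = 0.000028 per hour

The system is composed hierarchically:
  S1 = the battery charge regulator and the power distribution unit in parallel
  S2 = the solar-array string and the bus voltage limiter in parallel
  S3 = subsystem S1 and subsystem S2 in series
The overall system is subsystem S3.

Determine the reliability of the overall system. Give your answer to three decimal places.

0.998

R(battery charge regulator) = exp(−0.00015 × 1000) = 0.86071
R(power distribution unit) = exp(−0.000013 × 1000) = 0.98708
R(solar-array string) = exp(−0.0000098 × 1000) = 0.99025
R(bus voltage limiter) = exp(−0.000028 × 1000) = 0.97239
Parallel (battery charge regulator and power distribution unit): 1 − (1 − 0.86071)(1 − 0.98708) = 0.99820
Parallel (solar-array string and bus voltage limiter): 1 − (1 − 0.99025)(1 − 0.97239) = 0.99973
Series ([0.99820] and [0.99973]): 0.99820 × 0.99973 = 0.998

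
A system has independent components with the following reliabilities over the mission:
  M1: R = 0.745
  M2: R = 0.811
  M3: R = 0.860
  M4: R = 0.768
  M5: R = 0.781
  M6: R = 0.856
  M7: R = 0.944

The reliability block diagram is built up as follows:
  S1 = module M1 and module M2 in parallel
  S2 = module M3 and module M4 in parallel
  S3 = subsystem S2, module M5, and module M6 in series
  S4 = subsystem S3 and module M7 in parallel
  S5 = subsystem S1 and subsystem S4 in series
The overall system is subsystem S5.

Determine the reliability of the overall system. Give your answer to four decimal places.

0.9330

Parallel (M1 and M2): 1 − (1 − 0.745000)(1 − 0.811000) = 0.951805
Parallel (M3 and M4): 1 − (1 − 0.860000)(1 − 0.768000) = 0.967520
Series ([0.967520], M5, and M6): 0.967520 × 0.781000 × 0.856000 = 0.646822
Parallel ([0.646822] and M7): 1 − (1 − 0.646822)(1 − 0.944000) = 0.980222
Series ([0.951805] and [0.980222]): 0.951805 × 0.980222 = 0.9330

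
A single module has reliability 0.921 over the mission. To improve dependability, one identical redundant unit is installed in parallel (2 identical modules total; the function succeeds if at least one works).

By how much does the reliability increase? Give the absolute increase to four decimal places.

0.0728

R_before = 0.921
R_after = 1 − (1 − 0.921)^2 = 0.9938
ΔR = 0.9938 − 0.921 = 0.0728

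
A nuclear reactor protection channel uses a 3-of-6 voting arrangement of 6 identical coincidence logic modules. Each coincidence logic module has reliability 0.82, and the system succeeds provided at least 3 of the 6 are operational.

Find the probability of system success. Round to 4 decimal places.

0.9884

R = Σ_{i=3}^{6} C(6,i) p^i (1−p)^{6−i} with p = 0.82
C(6,3)·0.82^3·0.18^3 = 0.064312
C(6,4)·0.82^4·0.18^2 = 0.219731
C(6,5)·0.82^5·0.18^1 = 0.400399
C(6,6)·0.82^6·0.18^0 = 0.304007
Sum = 0.9884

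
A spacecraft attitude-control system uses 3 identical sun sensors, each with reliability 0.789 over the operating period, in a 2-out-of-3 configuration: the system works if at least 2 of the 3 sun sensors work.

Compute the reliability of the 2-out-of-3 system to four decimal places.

0.8852

R = Σ_{i=2}^{3} C(3,i) p^i (1−p)^{3−i} with p = 0.789
C(3,2)·0.789^2·0.211^1 = 0.394056
C(3,3)·0.789^3·0.211^0 = 0.491169
Sum = 0.8852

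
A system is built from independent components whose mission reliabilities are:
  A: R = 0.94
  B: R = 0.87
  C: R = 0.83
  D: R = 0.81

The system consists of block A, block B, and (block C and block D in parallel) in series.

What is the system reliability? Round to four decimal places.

0.7914

Parallel (C and D): 1 − (1 − 0.830000)(1 − 0.810000) = 0.967700
Series (A, B, and [0.967700]): 0.940000 × 0.870000 × 0.967700 = 0.7914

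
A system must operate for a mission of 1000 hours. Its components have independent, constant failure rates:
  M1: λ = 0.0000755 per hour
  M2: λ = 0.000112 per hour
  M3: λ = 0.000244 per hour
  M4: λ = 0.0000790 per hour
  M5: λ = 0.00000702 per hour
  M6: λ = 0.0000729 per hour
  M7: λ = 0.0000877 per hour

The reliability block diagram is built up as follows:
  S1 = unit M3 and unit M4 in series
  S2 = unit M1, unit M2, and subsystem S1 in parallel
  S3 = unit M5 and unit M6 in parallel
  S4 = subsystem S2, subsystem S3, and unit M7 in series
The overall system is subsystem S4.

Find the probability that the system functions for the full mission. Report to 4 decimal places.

0.9136

R(M1) = exp(−0.0000755 × 1000) = 0.927280
R(M2) = exp(−0.000112 × 1000) = 0.894044
R(M3) = exp(−0.000244 × 1000) = 0.783488
R(M4) = exp(−0.0000790 × 1000) = 0.924040
R(M5) = exp(−0.00000702 × 1000) = 0.993005
R(M6) = exp(−0.0000729 × 1000) = 0.929694
R(M7) = exp(−0.0000877 × 1000) = 0.916036
Series (M3 and M4): 0.783488 × 0.924040 = 0.723974
Parallel (M1, M2, and [0.723974]): 1 − (1 − 0.927280)(1 − 0.894044)(1 − 0.723974) = 0.997873
Parallel (M5 and M6): 1 − (1 − 0.993005)(1 − 0.929694) = 0.999508
Series ([0.997873], [0.999508], and M7): 0.997873 × 0.999508 × 0.916036 = 0.9136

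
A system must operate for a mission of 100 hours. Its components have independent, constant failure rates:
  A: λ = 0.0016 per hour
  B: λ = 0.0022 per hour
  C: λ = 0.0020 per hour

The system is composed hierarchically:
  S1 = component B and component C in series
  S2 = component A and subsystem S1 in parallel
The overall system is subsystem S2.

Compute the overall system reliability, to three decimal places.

0.949

R(A) = exp(−0.0016 × 100) = 0.85214
R(B) = exp(−0.0022 × 100) = 0.80252
R(C) = exp(−0.0020 × 100) = 0.81873
Series (B and C): 0.80252 × 0.81873 = 0.65705
Parallel (A and [0.65705]): 1 − (1 − 0.85214)(1 − 0.65705) = 0.949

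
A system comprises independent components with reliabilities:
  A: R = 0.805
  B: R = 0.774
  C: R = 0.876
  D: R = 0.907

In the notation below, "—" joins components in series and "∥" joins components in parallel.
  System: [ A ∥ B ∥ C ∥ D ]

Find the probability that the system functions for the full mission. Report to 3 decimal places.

0.999

Parallel (A, B, C, and D): 1 − (1 − 0.80500)(1 − 0.77400)(1 − 0.87600)(1 − 0.90700) = 0.999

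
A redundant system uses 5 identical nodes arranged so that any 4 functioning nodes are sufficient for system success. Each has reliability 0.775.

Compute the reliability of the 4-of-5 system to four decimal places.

0.6854

R = Σ_{i=4}^{5} C(5,i) p^i (1−p)^{5−i} with p = 0.775
C(5,4)·0.775^4·0.225^1 = 0.405844
C(5,5)·0.775^5·0.225^0 = 0.279582
Sum = 0.6854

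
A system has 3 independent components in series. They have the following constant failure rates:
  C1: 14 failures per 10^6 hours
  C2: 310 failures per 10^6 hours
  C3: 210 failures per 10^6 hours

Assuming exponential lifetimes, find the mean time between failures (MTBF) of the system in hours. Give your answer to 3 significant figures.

Series of exponential components: λ_sys = Σ λ_i
λ_sys = 0.000014 + 0.00031 + 0.00021 = 5.3400e-04 /h
MTBF = 1 / λ_sys = 1870 h

1870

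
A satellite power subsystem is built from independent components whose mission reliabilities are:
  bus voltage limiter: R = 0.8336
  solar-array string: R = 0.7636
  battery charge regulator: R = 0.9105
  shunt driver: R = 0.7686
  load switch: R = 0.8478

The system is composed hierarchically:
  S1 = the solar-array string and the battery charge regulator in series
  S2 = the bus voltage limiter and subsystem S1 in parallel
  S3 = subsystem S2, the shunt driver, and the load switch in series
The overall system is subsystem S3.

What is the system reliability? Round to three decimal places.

Series (solar-array string and battery charge regulator): 0.76360 × 0.91050 = 0.69526
Parallel (bus voltage limiter and [0.69526]): 1 − (1 − 0.83360)(1 − 0.69526) = 0.94929
Series ([0.94929], shunt driver, and load switch): 0.94929 × 0.76860 × 0.84780 = 0.619

0.619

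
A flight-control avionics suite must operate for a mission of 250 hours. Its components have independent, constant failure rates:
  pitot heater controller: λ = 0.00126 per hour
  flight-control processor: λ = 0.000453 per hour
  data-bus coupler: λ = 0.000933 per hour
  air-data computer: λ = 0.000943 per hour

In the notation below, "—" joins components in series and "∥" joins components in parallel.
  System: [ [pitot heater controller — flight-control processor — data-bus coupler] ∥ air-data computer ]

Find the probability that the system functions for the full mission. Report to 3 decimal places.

R(pitot heater controller) = exp(−0.00126 × 250) = 0.72979
R(flight-control processor) = exp(−0.000453 × 250) = 0.89293
R(data-bus coupler) = exp(−0.000933 × 250) = 0.79196
R(air-data computer) = exp(−0.000943 × 250) = 0.78998
Series (pitot heater controller, flight-control processor, and data-bus coupler): 0.72979 × 0.89293 × 0.79196 = 0.51608
Parallel ([0.51608] and air-data computer): 1 − (1 − 0.51608)(1 − 0.78998) = 0.898

0.898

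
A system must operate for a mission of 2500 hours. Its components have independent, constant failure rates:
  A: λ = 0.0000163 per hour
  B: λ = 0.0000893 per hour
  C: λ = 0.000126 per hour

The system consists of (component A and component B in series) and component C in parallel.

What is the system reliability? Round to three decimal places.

R(A) = exp(−0.0000163 × 2500) = 0.96007
R(B) = exp(−0.0000893 × 2500) = 0.79991
R(C) = exp(−0.000126 × 2500) = 0.72979
Series (A and B): 0.96007 × 0.79991 = 0.76797
Parallel ([0.76797] and C): 1 − (1 − 0.76797)(1 − 0.72979) = 0.937

0.937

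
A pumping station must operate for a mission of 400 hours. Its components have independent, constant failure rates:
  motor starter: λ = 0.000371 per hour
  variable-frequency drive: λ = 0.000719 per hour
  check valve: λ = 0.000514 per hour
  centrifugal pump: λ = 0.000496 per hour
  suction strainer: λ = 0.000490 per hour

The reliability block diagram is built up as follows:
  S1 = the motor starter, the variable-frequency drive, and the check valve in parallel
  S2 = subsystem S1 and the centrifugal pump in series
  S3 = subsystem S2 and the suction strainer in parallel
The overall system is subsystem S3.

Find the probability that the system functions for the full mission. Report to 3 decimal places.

0.967

R(motor starter) = exp(−0.000371 × 400) = 0.86209
R(variable-frequency drive) = exp(−0.000719 × 400) = 0.75006
R(check valve) = exp(−0.000514 × 400) = 0.81416
R(centrifugal pump) = exp(−0.000496 × 400) = 0.82004
R(suction strainer) = exp(−0.000490 × 400) = 0.82201
Parallel (motor starter, variable-frequency drive, and check valve): 1 − (1 − 0.86209)(1 − 0.75006)(1 − 0.81416) = 0.99359
Series ([0.99359] and centrifugal pump): 0.99359 × 0.82004 = 0.81478
Parallel ([0.81478] and suction strainer): 1 − (1 − 0.81478)(1 − 0.82201) = 0.967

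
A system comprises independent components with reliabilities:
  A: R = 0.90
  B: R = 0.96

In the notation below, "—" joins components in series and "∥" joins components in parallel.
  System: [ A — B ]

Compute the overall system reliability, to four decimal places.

Series (A and B): 0.900000 × 0.960000 = 0.8640

0.8640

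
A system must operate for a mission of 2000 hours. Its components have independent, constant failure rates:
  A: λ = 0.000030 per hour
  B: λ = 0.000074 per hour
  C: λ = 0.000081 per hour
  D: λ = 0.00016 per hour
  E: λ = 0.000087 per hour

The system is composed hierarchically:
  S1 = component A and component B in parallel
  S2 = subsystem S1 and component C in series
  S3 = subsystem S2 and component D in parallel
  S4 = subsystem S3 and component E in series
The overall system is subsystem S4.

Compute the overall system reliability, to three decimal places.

0.804

R(A) = exp(−0.000030 × 2000) = 0.94176
R(B) = exp(−0.000074 × 2000) = 0.86243
R(C) = exp(−0.000081 × 2000) = 0.85044
R(D) = exp(−0.00016 × 2000) = 0.72615
R(E) = exp(−0.000087 × 2000) = 0.84030
Parallel (A and B): 1 − (1 − 0.94176)(1 − 0.86243) = 0.99199
Series ([0.99199] and C): 0.99199 × 0.85044 = 0.84363
Parallel ([0.84363] and D): 1 − (1 − 0.84363)(1 − 0.72615) = 0.95718
Series ([0.95718] and E): 0.95718 × 0.84030 = 0.804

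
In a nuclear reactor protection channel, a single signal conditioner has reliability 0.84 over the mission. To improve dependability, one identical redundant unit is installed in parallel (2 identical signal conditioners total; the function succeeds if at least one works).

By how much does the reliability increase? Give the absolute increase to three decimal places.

R_before = 0.84
R_after = 1 − (1 − 0.84)^2 = 0.974
ΔR = 0.974 − 0.84 = 0.134

0.134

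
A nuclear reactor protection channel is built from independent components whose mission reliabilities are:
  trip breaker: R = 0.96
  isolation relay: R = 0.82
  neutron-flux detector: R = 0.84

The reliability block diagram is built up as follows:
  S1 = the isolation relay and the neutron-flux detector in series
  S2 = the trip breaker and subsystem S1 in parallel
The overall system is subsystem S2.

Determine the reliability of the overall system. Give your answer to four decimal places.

Series (isolation relay and neutron-flux detector): 0.820000 × 0.840000 = 0.688800
Parallel (trip breaker and [0.688800]): 1 − (1 − 0.960000)(1 − 0.688800) = 0.9876

0.9876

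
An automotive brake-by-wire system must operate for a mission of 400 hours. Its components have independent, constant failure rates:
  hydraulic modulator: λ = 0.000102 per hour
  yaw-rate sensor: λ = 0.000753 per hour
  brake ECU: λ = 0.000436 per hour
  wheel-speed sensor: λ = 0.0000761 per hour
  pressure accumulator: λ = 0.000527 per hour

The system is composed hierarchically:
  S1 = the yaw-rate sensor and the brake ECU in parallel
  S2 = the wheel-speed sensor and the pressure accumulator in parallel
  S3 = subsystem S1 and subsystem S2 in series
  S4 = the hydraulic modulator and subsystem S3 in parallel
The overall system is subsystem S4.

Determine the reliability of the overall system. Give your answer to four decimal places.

R(hydraulic modulator) = exp(−0.000102 × 400) = 0.960021
R(yaw-rate sensor) = exp(−0.000753 × 400) = 0.739930
R(brake ECU) = exp(−0.000436 × 400) = 0.839961
R(wheel-speed sensor) = exp(−0.0000761 × 400) = 0.970019
R(pressure accumulator) = exp(−0.000527 × 400) = 0.809936
Parallel (yaw-rate sensor and brake ECU): 1 − (1 − 0.739930)(1 − 0.839961) = 0.958379
Parallel (wheel-speed sensor and pressure accumulator): 1 − (1 − 0.970019)(1 − 0.809936) = 0.994302
Series ([0.958379] and [0.994302]): 0.958379 × 0.994302 = 0.952918
Parallel (hydraulic modulator and [0.952918]): 1 − (1 − 0.960021)(1 − 0.952918) = 0.9981

0.9981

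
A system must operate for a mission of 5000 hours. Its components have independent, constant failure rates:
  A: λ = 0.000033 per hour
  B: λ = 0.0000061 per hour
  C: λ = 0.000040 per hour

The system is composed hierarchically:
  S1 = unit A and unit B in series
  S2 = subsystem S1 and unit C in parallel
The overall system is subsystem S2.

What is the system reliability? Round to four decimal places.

R(A) = exp(−0.000033 × 5000) = 0.847894
R(B) = exp(−0.0000061 × 5000) = 0.969960
R(C) = exp(−0.000040 × 5000) = 0.818731
Series (A and B): 0.847894 × 0.969960 = 0.822423
Parallel ([0.822423] and C): 1 − (1 − 0.822423)(1 − 0.818731) = 0.9678

0.9678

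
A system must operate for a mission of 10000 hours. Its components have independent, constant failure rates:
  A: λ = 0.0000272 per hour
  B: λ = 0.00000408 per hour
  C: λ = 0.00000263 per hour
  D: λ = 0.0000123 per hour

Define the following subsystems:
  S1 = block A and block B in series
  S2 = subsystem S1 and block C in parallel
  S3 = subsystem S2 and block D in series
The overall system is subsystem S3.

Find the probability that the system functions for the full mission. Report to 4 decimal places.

0.8781

R(A) = exp(−0.0000272 × 10000) = 0.761854
R(B) = exp(−0.00000408 × 10000) = 0.960021
R(C) = exp(−0.00000263 × 10000) = 0.974043
R(D) = exp(−0.0000123 × 10000) = 0.884264
Series (A and B): 0.761854 × 0.960021 = 0.731396
Parallel ([0.731396] and C): 1 − (1 − 0.731396)(1 − 0.974043) = 0.993028
Series ([0.993028] and D): 0.993028 × 0.884264 = 0.8781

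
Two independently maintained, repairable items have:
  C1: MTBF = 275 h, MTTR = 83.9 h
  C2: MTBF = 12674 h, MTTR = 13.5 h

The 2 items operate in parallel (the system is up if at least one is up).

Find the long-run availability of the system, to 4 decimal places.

0.9998

A(C1) = MTBF/(MTBF+MTTR) = 275/(275+83.9) = 0.766230
A(C2) = MTBF/(MTBF+MTTR) = 12674/(12674+13.5) = 0.998936
Parallel availability: 1 − (1 − 0.766230)(1 − 0.998936) = 0.9998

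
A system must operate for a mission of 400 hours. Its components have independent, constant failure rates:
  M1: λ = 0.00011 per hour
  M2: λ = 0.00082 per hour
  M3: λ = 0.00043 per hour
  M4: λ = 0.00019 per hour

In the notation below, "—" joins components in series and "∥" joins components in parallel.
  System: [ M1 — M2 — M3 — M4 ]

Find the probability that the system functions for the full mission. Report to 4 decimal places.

0.5379

R(M1) = exp(−0.00011 × 400) = 0.956954
R(M2) = exp(−0.00082 × 400) = 0.720363
R(M3) = exp(−0.00043 × 400) = 0.841979
R(M4) = exp(−0.00019 × 400) = 0.926816
Series (M1, M2, M3, and M4): 0.956954 × 0.720363 × 0.841979 × 0.926816 = 0.5379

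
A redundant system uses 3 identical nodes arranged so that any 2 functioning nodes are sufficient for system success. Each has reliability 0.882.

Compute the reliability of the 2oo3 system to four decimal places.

R = Σ_{i=2}^{3} C(3,i) p^i (1−p)^{3−i} with p = 0.882
C(3,2)·0.882^2·0.118^1 = 0.275385
C(3,3)·0.882^3·0.118^0 = 0.686129
Sum = 0.9615

0.9615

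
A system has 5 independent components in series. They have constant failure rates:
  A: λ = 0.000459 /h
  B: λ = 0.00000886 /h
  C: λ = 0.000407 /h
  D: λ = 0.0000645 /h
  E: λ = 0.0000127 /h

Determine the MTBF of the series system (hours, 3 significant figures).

1050

Series of exponential components: λ_sys = Σ λ_i
λ_sys = 0.000459 + 0.00000886 + 0.000407 + 0.0000645 + 0.0000127 = 9.5206e-04 /h
MTBF = 1 / λ_sys = 1050 h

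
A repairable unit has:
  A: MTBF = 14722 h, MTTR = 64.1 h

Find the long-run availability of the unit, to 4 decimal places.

0.9957

A(A) = MTBF/(MTBF+MTTR) = 14722/(14722+64.1) = 0.9957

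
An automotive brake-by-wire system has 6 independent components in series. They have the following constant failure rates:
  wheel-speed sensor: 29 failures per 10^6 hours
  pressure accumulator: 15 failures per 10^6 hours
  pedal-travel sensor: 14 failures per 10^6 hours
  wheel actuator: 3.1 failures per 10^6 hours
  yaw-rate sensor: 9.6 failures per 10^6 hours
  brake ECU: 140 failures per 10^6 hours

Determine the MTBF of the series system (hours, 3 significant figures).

Series of exponential components: λ_sys = Σ λ_i
λ_sys = 0.000029 + 0.000015 + 0.000014 + 0.0000031 + 0.0000096 + 0.00014 = 2.1070e-04 /h
MTBF = 1 / λ_sys = 4750 h

4750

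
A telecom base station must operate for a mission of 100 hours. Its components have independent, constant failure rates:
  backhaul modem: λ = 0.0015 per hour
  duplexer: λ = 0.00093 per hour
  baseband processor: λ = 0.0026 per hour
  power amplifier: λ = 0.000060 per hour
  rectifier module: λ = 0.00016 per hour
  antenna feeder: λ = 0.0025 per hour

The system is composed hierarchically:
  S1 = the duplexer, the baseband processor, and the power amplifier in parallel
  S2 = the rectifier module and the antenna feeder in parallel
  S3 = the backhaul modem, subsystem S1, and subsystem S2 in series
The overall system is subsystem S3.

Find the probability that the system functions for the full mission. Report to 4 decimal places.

0.8576

R(backhaul modem) = exp(−0.0015 × 100) = 0.860708
R(duplexer) = exp(−0.00093 × 100) = 0.911194
R(baseband processor) = exp(−0.0026 × 100) = 0.771052
R(power amplifier) = exp(−0.000060 × 100) = 0.994018
R(rectifier module) = exp(−0.00016 × 100) = 0.984127
R(antenna feeder) = exp(−0.0025 × 100) = 0.778801
Parallel (duplexer, baseband processor, and power amplifier): 1 − (1 − 0.911194)(1 − 0.771052)(1 − 0.994018) = 0.999878
Parallel (rectifier module and antenna feeder): 1 − (1 − 0.984127)(1 − 0.778801) = 0.996489
Series (backhaul modem, [0.999878], and [0.996489]): 0.860708 × 0.999878 × 0.996489 = 0.8576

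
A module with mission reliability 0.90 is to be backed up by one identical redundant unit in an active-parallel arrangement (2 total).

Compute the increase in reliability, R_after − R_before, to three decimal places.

R_before = 0.90
R_after = 1 − (1 − 0.90)^2 = 0.990
ΔR = 0.990 − 0.90 = 0.090

0.090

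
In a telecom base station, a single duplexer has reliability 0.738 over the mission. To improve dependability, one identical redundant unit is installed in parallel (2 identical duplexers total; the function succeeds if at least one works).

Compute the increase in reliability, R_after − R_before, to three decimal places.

R_before = 0.738
R_after = 1 − (1 − 0.738)^2 = 0.931
ΔR = 0.931 − 0.738 = 0.193

0.193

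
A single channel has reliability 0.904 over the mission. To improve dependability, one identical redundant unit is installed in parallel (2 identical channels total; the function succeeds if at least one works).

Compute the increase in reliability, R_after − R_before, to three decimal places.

R_before = 0.904
R_after = 1 − (1 − 0.904)^2 = 0.991
ΔR = 0.991 − 0.904 = 0.087

0.087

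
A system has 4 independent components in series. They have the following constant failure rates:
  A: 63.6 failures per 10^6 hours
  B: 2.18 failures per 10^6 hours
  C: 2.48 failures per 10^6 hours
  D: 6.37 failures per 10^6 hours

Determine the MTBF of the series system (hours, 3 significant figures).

Series of exponential components: λ_sys = Σ λ_i
λ_sys = 0.0000636 + 0.00000218 + 0.00000248 + 0.00000637 = 7.4630e-05 /h
MTBF = 1 / λ_sys = 13400 h

13400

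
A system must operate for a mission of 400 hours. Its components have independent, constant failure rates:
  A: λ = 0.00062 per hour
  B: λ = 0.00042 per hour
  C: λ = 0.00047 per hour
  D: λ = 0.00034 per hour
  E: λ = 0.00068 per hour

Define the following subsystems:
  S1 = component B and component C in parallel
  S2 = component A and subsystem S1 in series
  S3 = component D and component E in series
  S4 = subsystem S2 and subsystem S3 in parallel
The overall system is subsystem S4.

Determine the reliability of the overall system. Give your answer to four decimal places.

0.9195

R(A) = exp(−0.00062 × 400) = 0.780360
R(B) = exp(−0.00042 × 400) = 0.845354
R(C) = exp(−0.00047 × 400) = 0.828615
R(D) = exp(−0.00034 × 400) = 0.872843
R(E) = exp(−0.00068 × 400) = 0.761854
Parallel (B and C): 1 − (1 − 0.845354)(1 − 0.828615) = 0.973496
Series (A and [0.973496]): 0.780360 × 0.973496 = 0.759677
Series (D and E): 0.872843 × 0.761854 = 0.664979
Parallel ([0.759677] and [0.664979]): 1 − (1 − 0.759677)(1 − 0.664979) = 0.9195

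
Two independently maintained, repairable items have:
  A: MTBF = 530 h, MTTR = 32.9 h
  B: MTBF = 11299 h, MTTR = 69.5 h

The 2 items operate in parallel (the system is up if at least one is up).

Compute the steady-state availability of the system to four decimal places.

0.9996

A(A) = MTBF/(MTBF+MTTR) = 530/(530+32.9) = 0.941553
A(B) = MTBF/(MTBF+MTTR) = 11299/(11299+69.5) = 0.993887
Parallel availability: 1 − (1 − 0.941553)(1 − 0.993887) = 0.9996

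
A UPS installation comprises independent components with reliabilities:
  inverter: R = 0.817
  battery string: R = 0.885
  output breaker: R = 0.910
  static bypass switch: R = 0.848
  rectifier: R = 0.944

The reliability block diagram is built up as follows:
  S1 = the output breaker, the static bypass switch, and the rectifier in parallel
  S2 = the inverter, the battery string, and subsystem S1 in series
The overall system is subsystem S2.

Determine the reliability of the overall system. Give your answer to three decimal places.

0.722

Parallel (output breaker, static bypass switch, and rectifier): 1 − (1 − 0.91000)(1 − 0.84800)(1 − 0.94400) = 0.99923
Series (inverter, battery string, and [0.99923]): 0.81700 × 0.88500 × 0.99923 = 0.722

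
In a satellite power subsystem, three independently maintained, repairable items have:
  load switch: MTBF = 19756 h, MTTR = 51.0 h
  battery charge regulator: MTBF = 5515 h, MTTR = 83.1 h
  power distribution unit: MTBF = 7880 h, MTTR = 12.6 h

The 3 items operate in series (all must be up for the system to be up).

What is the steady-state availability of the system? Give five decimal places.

0.98105

A(load switch) = MTBF/(MTBF+MTTR) = 19756/(19756+51.0) = 0.997425
A(battery charge regulator) = MTBF/(MTBF+MTTR) = 5515/(5515+83.1) = 0.985156
A(power distribution unit) = MTBF/(MTBF+MTTR) = 7880/(7880+12.6) = 0.998404
Series availability: 0.997425 × 0.985156 × 0.998404 = 0.98105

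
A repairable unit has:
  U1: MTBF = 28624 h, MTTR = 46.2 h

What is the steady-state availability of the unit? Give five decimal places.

0.99839

A(U1) = MTBF/(MTBF+MTTR) = 28624/(28624+46.2) = 0.99839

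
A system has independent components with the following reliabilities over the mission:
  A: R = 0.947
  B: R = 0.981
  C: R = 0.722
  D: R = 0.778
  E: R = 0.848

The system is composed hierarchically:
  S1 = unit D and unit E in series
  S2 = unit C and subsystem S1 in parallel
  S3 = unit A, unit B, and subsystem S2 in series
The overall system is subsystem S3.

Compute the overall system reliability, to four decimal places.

0.8411

Series (D and E): 0.778000 × 0.848000 = 0.659744
Parallel (C and [0.659744]): 1 − (1 − 0.722000)(1 − 0.659744) = 0.905409
Series (A, B, and [0.905409]): 0.947000 × 0.981000 × 0.905409 = 0.8411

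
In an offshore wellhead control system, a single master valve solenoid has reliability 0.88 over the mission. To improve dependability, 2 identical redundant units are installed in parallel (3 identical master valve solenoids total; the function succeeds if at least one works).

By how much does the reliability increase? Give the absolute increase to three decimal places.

R_before = 0.88
R_after = 1 − (1 − 0.88)^3 = 0.998
ΔR = 0.998 − 0.88 = 0.118

0.118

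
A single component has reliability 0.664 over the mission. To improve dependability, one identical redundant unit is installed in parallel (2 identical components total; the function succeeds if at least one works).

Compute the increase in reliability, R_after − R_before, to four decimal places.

0.2231

R_before = 0.664
R_after = 1 − (1 − 0.664)^2 = 0.8871
ΔR = 0.8871 − 0.664 = 0.2231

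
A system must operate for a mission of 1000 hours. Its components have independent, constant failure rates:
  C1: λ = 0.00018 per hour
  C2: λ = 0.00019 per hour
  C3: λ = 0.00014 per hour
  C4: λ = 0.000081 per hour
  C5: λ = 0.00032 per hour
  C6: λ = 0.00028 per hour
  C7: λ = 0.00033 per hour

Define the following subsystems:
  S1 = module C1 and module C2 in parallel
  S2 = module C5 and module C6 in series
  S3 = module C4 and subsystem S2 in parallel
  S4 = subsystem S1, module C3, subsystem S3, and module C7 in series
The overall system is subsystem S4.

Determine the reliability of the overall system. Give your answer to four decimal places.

0.5859

R(C1) = exp(−0.00018 × 1000) = 0.835270
R(C2) = exp(−0.00019 × 1000) = 0.826959
R(C3) = exp(−0.00014 × 1000) = 0.869358
R(C4) = exp(−0.000081 × 1000) = 0.922194
R(C5) = exp(−0.00032 × 1000) = 0.726149
R(C6) = exp(−0.00028 × 1000) = 0.755784
R(C7) = exp(−0.00033 × 1000) = 0.718924
Parallel (C1 and C2): 1 − (1 − 0.835270)(1 − 0.826959) = 0.971495
Series (C5 and C6): 0.726149 × 0.755784 = 0.548812
Parallel (C4 and [0.548812]): 1 − (1 − 0.922194)(1 − 0.548812) = 0.964895
Series ([0.971495], C3, [0.964895], and C7): 0.971495 × 0.869358 × 0.964895 × 0.718924 = 0.5859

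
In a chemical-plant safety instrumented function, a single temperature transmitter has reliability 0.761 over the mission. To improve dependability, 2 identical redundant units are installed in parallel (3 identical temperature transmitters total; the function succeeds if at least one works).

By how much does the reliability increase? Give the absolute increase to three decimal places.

R_before = 0.761
R_after = 1 − (1 − 0.761)^3 = 0.986
ΔR = 0.986 − 0.761 = 0.225

0.225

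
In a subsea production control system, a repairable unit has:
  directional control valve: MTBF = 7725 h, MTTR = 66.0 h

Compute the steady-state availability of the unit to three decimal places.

A(directional control valve) = MTBF/(MTBF+MTTR) = 7725/(7725+66.0) = 0.992

0.992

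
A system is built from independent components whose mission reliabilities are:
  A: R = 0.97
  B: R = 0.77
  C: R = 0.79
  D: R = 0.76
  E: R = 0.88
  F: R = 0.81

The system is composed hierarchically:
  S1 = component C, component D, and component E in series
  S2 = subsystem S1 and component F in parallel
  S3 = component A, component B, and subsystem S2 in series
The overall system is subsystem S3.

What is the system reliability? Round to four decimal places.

Series (C, D, and E): 0.790000 × 0.760000 × 0.880000 = 0.528352
Parallel ([0.528352] and F): 1 − (1 − 0.528352)(1 − 0.810000) = 0.910387
Series (A, B, and [0.910387]): 0.970000 × 0.770000 × 0.910387 = 0.6800

0.6800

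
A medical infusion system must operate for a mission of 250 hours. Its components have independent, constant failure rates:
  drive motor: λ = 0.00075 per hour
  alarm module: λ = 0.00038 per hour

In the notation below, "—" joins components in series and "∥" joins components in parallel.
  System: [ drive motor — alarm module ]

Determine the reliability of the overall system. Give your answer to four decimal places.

R(drive motor) = exp(−0.00075 × 250) = 0.829029
R(alarm module) = exp(−0.00038 × 250) = 0.909373
Series (drive motor and alarm module): 0.829029 × 0.909373 = 0.7539

0.7539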